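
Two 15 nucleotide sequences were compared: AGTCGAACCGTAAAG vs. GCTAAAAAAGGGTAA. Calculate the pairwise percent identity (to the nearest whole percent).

10 positions differ (1, 2, 4, 5, 8, 9, 11, 12, 13, 15), so 5 of 15 match: 5/15 = 33.33%.

33%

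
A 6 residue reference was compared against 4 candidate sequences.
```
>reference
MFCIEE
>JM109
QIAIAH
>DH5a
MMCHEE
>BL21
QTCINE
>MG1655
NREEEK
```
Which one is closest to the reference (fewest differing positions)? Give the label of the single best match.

DH5a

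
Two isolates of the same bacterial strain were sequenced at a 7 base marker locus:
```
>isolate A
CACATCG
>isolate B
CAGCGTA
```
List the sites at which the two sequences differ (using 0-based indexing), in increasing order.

2, 3, 4, 5, 6

Scanning 0-based: 2: C/G; 3: A/C; 4: T/G; 5: C/T; 6: G/A.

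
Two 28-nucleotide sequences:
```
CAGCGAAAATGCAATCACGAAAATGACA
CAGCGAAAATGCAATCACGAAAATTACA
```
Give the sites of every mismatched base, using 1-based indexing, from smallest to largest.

25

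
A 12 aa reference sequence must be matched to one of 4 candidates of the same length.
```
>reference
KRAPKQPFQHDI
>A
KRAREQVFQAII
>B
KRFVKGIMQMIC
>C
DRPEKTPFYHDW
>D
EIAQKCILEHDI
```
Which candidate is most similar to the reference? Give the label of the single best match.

A

Hamming distances to reference — A: 5; B: 8; C: 6; D: 7.
Smallest is A with 5 mismatches.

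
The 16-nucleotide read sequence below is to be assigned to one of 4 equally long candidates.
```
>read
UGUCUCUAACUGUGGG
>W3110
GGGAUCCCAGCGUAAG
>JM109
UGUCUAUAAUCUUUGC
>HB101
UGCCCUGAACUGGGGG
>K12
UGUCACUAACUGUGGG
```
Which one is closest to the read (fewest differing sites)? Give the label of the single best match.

K12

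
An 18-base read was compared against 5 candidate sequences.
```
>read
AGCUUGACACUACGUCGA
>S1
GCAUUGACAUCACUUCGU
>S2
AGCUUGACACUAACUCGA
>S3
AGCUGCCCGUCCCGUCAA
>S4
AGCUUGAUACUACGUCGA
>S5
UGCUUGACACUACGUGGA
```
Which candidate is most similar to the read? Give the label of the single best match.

S4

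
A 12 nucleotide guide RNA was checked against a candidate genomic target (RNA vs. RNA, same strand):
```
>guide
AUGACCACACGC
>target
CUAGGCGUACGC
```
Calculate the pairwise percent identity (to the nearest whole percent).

50%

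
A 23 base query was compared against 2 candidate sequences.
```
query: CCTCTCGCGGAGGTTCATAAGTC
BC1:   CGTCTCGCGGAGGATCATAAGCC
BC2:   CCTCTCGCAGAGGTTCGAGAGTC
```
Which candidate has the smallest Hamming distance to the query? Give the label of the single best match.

BC1 differs at 3 bases; BC2 differs at 4 bases. The closest is BC1.

BC1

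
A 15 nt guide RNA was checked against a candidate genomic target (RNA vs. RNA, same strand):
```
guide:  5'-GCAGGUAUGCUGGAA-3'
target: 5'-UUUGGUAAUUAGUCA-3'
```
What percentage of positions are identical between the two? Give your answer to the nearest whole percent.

40%

9 positions differ (1, 2, 3, 8, 9, 10, 11, 13, 14), so 6 of 15 match: 6/15 = 40%.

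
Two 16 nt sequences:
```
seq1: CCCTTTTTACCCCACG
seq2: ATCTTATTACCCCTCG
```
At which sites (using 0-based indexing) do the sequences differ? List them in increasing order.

0, 1, 5, 13

Scanning 0-based: 0: C/A; 1: C/T; 5: T/A; 13: A/T.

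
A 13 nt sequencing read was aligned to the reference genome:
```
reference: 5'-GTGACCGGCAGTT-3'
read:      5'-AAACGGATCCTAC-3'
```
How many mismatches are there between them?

12

The sequences differ at positions 1, 2, 3, 4, 5, 6, 7, 8, 10, 11, 12, 13 (1-based) — 12 in total.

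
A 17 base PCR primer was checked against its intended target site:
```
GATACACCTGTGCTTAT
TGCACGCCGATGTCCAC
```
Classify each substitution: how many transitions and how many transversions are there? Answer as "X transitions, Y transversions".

8 transitions, 2 transversions

Mismatches (1-based):
base 1: G→T (purine→pyrimidine, transversion)
base 2: A→G (purine→purine, transition)
base 3: T→C (pyrimidine→pyrimidine, transition)
base 6: A→G (purine→purine, transition)
base 9: T→G (pyrimidine→purine, transversion)
base 10: G→A (purine→purine, transition)
base 13: C→T (pyrimidine→pyrimidine, transition)
base 14: T→C (pyrimidine→pyrimidine, transition)
base 15: T→C (pyrimidine→pyrimidine, transition)
base 17: T→C (pyrimidine→pyrimidine, transition)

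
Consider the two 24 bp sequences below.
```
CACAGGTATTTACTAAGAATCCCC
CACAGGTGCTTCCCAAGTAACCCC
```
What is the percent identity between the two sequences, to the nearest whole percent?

6 positions differ (8, 9, 12, 14, 18, 20), so 18 of 24 match: 18/24 = 75%.

75%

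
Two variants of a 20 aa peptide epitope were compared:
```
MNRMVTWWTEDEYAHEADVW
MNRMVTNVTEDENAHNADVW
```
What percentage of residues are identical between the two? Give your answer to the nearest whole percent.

Mismatches at positions 7, 8, 13, 16 (1-based): 4 of 20.
Identical positions: 16/20 = 80% → 80%.

80%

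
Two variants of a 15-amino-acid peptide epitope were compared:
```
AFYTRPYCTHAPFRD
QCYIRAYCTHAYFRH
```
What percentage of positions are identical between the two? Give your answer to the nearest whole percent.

60%

Mismatches at positions 1, 2, 4, 6, 12, 15 (1-based): 6 of 15.
Identical positions: 9/15 = 60% → 60%.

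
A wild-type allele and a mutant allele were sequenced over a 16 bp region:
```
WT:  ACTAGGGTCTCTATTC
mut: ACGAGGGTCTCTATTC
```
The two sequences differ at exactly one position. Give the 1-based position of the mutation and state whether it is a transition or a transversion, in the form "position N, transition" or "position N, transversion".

position 3, transversion

The sequences differ only at position 3: T→G (pyrimidine→purine), a transversion.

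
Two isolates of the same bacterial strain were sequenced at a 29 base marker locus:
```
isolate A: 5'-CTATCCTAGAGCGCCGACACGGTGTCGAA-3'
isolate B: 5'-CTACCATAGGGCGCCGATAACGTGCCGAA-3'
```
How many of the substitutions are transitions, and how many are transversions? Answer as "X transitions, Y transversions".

Transitions (purine↔purine or pyrimidine↔pyrimidine): 4 T→C, 10 A→G, 18 C→T, 25 T→C.
Transversions (purine↔pyrimidine): 6 C→A, 20 C→A, 21 G→C.

4 transitions, 3 transversions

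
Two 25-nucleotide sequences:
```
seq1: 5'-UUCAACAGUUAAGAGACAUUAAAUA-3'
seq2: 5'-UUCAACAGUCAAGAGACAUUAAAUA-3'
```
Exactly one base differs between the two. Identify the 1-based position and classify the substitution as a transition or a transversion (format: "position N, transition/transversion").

The sequences differ only at position 10: U→C (pyrimidine→pyrimidine), a transition.

position 10, transition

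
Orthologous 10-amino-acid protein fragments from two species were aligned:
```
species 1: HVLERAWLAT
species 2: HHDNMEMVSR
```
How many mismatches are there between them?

Comparing position by position, 9 residues differ: 2 (V/H), 3 (L/D), 4 (E/N), 5 (R/M), 6 (A/E), 7 (W/M), 8 (L/V), 9 (A/S), 10 (T/R).

9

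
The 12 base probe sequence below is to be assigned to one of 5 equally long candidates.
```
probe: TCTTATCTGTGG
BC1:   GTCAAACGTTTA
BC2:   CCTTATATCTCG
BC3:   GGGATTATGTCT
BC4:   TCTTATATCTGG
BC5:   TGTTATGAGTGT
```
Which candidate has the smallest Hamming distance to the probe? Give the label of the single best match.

BC4

BC1 differs at 9 positions; BC2 differs at 4 positions; BC3 differs at 8 positions; BC4 differs at 2 positions; BC5 differs at 4 positions. The closest is BC4.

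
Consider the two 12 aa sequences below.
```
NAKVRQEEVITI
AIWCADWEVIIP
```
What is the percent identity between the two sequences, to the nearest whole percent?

25%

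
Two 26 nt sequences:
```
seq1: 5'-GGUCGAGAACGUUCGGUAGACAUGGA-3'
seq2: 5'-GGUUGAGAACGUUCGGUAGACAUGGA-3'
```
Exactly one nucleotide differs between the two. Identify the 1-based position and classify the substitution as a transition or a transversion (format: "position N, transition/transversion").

position 4, transition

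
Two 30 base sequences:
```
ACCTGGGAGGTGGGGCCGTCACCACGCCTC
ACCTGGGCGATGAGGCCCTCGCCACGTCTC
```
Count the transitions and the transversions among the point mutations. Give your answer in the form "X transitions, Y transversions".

Mismatches (1-based):
base 8: A→C (purine→pyrimidine, transversion)
base 10: G→A (purine→purine, transition)
base 13: G→A (purine→purine, transition)
base 18: G→C (purine→pyrimidine, transversion)
base 21: A→G (purine→purine, transition)
base 27: C→T (pyrimidine→pyrimidine, transition)

4 transitions, 2 transversions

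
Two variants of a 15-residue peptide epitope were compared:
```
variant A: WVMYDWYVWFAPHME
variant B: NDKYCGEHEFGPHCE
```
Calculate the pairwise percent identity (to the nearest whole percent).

33%

10 positions differ (1, 2, 3, 5, 6, 7, 8, 9, 11, 14), so 5 of 15 match: 5/15 = 33.33%.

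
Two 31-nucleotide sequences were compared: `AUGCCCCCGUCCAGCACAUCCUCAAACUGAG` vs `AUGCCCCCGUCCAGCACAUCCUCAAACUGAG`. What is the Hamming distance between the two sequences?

0

The two sequences are identical at every position.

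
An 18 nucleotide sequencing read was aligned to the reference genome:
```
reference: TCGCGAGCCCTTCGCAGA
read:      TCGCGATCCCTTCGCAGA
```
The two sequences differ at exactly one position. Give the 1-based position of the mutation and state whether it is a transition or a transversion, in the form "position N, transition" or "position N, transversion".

Position 7 changes G→T. G is a purine and T is a pyrimidine, so this is a transversion.

position 7, transversion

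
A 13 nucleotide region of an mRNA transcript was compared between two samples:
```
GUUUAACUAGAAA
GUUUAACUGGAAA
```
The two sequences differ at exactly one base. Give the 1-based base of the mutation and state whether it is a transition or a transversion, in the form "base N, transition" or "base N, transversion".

The sequences differ only at base 9: A→G (purine→purine), a transition.

base 9, transition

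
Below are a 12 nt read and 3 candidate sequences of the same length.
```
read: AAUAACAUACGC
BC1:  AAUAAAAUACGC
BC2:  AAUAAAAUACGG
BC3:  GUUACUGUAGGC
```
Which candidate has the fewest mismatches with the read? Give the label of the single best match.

BC1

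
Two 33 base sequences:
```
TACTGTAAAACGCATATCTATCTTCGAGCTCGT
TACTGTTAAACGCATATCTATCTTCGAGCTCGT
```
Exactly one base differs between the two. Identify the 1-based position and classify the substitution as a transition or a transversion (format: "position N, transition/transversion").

position 7, transversion

Position 7 changes A→T. A is a purine and T is a pyrimidine, so this is a transversion.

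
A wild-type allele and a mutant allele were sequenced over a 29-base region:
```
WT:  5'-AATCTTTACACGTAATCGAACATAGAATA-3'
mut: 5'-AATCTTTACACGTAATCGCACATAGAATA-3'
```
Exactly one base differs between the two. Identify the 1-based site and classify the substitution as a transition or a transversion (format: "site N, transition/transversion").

The sequences differ only at site 19: A→C (purine→pyrimidine), a transversion.

site 19, transversion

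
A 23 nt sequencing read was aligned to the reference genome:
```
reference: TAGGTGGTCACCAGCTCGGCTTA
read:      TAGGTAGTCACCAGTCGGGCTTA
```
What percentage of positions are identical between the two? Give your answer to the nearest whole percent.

83%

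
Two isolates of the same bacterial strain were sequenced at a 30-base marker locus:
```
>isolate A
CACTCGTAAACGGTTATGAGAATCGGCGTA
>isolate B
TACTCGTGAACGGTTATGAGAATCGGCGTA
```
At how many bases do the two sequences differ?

Mismatches (1-based): base 1: C→T; base 8: A→G.

2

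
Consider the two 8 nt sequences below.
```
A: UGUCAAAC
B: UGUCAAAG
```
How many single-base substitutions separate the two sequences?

1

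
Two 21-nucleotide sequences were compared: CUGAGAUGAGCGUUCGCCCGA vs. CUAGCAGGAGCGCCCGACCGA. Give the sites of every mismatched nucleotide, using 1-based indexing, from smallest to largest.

Scanning 1-based: 3: G/A; 4: A/G; 5: G/C; 7: U/G; 13: U/C; 14: U/C; 17: C/A.

3, 4, 5, 7, 13, 14, 17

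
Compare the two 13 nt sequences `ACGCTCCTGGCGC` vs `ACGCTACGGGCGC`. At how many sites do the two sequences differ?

2

The sequences differ at sites 6, 8 (1-based) — 2 in total.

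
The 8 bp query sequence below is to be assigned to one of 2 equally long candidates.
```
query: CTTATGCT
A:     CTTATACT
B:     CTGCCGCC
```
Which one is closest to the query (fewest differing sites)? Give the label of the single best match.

A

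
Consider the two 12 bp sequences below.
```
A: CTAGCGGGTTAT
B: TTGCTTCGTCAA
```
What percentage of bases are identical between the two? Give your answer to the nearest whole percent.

8 positions differ (1, 3, 4, 5, 6, 7, 10, 12), so 4 of 12 match: 4/12 = 33.33%.

33%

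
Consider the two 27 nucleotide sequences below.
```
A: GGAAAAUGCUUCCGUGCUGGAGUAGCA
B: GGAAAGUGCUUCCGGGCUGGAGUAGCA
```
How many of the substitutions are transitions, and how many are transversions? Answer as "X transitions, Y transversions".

1 transition, 1 transversion

Transitions (purine↔purine or pyrimidine↔pyrimidine): 6 A→G.
Transversions (purine↔pyrimidine): 15 U→G.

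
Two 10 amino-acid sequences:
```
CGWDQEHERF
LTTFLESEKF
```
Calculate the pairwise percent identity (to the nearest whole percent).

30%

7 positions differ (1, 2, 3, 4, 5, 7, 9), so 3 of 10 match: 3/10 = 30%.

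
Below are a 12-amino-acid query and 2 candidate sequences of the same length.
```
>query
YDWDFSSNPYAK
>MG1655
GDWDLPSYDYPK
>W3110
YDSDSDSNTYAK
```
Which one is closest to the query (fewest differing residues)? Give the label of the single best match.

W3110

MG1655 differs at 6 residues; W3110 differs at 4 residues. The closest is W3110.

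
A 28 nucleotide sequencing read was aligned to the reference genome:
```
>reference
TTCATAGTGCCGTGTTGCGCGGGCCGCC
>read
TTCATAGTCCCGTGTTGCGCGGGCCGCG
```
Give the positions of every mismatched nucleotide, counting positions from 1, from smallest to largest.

Scanning 1-based: 9: G/C; 28: C/G.

9, 28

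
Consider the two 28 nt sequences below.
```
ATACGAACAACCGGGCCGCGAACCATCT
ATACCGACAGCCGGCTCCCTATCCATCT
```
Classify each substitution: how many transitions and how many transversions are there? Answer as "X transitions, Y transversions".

3 transitions, 5 transversions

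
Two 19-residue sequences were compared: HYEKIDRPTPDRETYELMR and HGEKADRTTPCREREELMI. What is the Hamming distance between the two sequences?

The sequences differ at residues 2, 5, 8, 11, 14, 15, 19 (1-based) — 7 in total.

7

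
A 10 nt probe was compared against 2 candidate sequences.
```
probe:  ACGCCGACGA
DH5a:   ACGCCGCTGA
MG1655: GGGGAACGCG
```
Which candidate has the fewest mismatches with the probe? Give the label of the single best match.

Hamming distances to probe — DH5a: 2; MG1655: 9.
Smallest is DH5a with 2 mismatches.

DH5a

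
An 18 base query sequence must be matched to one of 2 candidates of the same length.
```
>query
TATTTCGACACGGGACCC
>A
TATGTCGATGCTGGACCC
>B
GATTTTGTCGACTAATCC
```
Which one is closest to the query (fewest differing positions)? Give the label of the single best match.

Hamming distances to query — A: 4; B: 9.
Smallest is A with 4 mismatches.

A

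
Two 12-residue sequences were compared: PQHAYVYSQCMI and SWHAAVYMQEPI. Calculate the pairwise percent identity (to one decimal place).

Mismatches at positions 1, 2, 5, 8, 10, 11 (1-based): 6 of 12.
Identical positions: 6/12 = 50% → 50.0%.

50.0%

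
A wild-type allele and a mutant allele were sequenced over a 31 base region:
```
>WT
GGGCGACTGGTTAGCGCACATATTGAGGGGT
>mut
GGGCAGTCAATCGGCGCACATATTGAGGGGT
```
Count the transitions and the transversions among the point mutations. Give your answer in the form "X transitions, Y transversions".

8 transitions, 0 transversions

Transitions (purine↔purine or pyrimidine↔pyrimidine): 5 G→A, 6 A→G, 7 C→T, 8 T→C, 9 G→A, 10 G→A, 12 T→C, 13 A→G.
Transversions (purine↔pyrimidine): none.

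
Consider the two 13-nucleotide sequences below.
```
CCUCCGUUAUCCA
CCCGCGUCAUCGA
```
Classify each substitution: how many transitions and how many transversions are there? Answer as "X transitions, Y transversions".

Transitions (purine↔purine or pyrimidine↔pyrimidine): 3 U→C, 8 U→C.
Transversions (purine↔pyrimidine): 4 C→G, 12 C→G.

2 transitions, 2 transversions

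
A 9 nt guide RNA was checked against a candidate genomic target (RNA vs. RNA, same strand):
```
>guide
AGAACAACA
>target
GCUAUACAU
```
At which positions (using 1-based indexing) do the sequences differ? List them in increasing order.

Differences at position 1 (A→G), position 2 (G→C), position 3 (A→U), position 5 (C→U), position 7 (A→C), position 8 (C→A), position 9 (A→U).

1, 2, 3, 5, 7, 8, 9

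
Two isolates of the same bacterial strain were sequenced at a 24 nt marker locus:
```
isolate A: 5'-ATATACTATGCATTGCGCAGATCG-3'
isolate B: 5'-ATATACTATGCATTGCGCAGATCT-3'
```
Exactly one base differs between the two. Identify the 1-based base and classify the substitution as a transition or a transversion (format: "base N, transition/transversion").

The sequences differ only at base 24: G→T (purine→pyrimidine), a transversion.

base 24, transversion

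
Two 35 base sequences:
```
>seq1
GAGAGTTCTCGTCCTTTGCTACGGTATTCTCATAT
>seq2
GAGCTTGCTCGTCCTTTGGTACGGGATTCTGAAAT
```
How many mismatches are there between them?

The sequences differ at sites 4, 5, 7, 19, 25, 31, 33 (1-based) — 7 in total.

7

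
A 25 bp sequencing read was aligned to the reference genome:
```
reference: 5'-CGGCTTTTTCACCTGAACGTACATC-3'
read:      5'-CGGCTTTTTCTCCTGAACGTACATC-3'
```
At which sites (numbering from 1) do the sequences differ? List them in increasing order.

11

Scanning 1-based: 11: A/T.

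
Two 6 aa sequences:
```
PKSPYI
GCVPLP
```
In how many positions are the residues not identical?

5

Comparing position by position, 5 positions differ: 1 (P/G), 2 (K/C), 3 (S/V), 5 (Y/L), 6 (I/P).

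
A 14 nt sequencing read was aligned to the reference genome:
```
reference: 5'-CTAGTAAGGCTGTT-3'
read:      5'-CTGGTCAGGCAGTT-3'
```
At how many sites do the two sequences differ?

3

The sequences differ at sites 3, 6, 11 (1-based) — 3 in total.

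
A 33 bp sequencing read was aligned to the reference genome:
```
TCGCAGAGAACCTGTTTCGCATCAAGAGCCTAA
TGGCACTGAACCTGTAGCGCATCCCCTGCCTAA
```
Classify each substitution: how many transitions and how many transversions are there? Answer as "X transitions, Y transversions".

Mismatches (1-based):
base 2: C→G (pyrimidine→purine, transversion)
base 6: G→C (purine→pyrimidine, transversion)
base 7: A→T (purine→pyrimidine, transversion)
base 16: T→A (pyrimidine→purine, transversion)
base 17: T→G (pyrimidine→purine, transversion)
base 24: A→C (purine→pyrimidine, transversion)
base 25: A→C (purine→pyrimidine, transversion)
base 26: G→C (purine→pyrimidine, transversion)
base 27: A→T (purine→pyrimidine, transversion)

0 transitions, 9 transversions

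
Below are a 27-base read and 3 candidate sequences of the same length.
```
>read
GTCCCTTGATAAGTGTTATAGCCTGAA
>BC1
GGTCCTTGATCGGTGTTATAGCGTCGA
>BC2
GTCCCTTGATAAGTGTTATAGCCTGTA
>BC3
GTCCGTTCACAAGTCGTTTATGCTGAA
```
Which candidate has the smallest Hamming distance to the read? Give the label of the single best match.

BC2

Hamming distances to read — BC1: 7; BC2: 1; BC3: 8.
Smallest is BC2 with 1 mismatch.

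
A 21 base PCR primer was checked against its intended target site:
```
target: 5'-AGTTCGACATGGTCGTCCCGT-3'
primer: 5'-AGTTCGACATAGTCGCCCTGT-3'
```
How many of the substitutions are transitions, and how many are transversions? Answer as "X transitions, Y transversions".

Mismatches (1-based):
position 11: G→A (purine→purine, transition)
position 16: T→C (pyrimidine→pyrimidine, transition)
position 19: C→T (pyrimidine→pyrimidine, transition)

3 transitions, 0 transversions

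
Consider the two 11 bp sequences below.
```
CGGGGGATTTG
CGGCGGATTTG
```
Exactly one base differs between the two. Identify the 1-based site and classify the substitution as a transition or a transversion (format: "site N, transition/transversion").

site 4, transversion

Site 4 changes G→C. G is a purine and C is a pyrimidine, so this is a transversion.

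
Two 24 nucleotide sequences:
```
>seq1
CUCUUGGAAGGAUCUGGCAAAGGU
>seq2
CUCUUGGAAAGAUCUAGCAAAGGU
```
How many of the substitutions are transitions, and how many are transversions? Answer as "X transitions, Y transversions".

Transitions (purine↔purine or pyrimidine↔pyrimidine): 10 G→A, 16 G→A.
Transversions (purine↔pyrimidine): none.

2 transitions, 0 transversions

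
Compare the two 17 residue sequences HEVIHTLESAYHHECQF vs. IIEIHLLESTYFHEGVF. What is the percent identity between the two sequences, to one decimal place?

8 positions differ (1, 2, 3, 6, 10, 12, 15, 16), so 9 of 17 match: 9/17 = 52.94%.

52.9%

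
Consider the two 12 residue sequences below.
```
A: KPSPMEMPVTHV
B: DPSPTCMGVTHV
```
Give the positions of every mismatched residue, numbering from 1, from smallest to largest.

1, 5, 6, 8

Scanning 1-based: 1: K/D; 5: M/T; 6: E/C; 8: P/G.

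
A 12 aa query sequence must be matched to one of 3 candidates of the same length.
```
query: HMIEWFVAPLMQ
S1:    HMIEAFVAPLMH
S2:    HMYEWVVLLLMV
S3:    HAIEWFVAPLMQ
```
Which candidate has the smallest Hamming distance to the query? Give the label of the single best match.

S3

S1 differs at 2 positions; S2 differs at 5 positions; S3 differs at 1 position. The closest is S3.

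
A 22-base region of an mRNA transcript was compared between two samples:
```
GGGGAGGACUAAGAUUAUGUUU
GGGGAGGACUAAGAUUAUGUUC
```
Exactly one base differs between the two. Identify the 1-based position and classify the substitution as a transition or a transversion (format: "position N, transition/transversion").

position 22, transition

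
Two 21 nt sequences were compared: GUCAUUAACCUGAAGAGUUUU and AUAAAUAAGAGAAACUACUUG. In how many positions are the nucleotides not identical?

Comparing position by position, 12 positions differ: 1 (G/A), 3 (C/A), 5 (U/A), 9 (C/G), 10 (C/A), 11 (U/G), 12 (G/A), 15 (G/C), 16 (A/U), 17 (G/A), 18 (U/C), 21 (U/G).

12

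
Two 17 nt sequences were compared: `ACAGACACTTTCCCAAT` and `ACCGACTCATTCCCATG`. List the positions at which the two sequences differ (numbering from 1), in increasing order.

3, 7, 9, 16, 17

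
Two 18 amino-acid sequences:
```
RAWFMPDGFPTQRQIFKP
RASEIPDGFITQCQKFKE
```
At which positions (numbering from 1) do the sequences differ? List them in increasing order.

3, 4, 5, 10, 13, 15, 18

Differences at position 3 (W→S), position 4 (F→E), position 5 (M→I), position 10 (P→I), position 13 (R→C), position 15 (I→K), position 18 (P→E).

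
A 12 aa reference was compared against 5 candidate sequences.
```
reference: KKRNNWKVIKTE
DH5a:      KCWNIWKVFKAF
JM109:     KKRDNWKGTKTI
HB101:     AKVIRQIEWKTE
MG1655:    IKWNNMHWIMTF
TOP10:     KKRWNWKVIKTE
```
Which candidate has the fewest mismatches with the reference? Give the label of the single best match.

DH5a differs at 6 positions; JM109 differs at 4 positions; HB101 differs at 8 positions; MG1655 differs at 7 positions; TOP10 differs at 1 position. The closest is TOP10.

TOP10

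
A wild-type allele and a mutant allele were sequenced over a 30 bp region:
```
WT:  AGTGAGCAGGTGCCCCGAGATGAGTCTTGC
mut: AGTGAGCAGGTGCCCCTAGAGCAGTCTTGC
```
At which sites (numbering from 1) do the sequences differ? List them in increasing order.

17, 21, 22

Differences at site 17 (G→T), site 21 (T→G), site 22 (G→C).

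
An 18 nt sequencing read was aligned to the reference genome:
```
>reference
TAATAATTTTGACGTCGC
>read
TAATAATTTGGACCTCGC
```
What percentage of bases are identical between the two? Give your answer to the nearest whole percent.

Mismatches at positions 10, 14 (1-based): 2 of 18.
Identical positions: 16/18 = 88.89% → 89%.

89%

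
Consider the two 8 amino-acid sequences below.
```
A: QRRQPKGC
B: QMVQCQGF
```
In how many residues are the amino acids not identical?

Mismatches (1-based): residue 2: R→M; residue 3: R→V; residue 5: P→C; residue 6: K→Q; residue 8: C→F.

5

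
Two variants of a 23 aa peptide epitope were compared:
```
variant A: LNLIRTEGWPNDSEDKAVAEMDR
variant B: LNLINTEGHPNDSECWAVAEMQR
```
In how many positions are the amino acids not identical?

Comparing position by position, 5 positions differ: 5 (R/N), 9 (W/H), 15 (D/C), 16 (K/W), 22 (D/Q).

5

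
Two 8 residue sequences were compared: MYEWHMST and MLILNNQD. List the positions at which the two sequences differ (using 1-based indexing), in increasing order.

2, 3, 4, 5, 6, 7, 8

Differences at position 2 (Y→L), position 3 (E→I), position 4 (W→L), position 5 (H→N), position 6 (M→N), position 7 (S→Q), position 8 (T→D).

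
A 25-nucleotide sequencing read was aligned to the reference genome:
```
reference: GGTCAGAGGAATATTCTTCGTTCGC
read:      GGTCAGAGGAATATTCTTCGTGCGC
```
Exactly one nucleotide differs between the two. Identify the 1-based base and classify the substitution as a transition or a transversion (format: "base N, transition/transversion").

base 22, transversion

The sequences differ only at base 22: T→G (pyrimidine→purine), a transversion.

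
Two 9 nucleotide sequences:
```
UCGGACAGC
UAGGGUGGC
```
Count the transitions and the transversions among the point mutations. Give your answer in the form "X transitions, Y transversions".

3 transitions, 1 transversion

Mismatches (1-based):
position 2: C→A (pyrimidine→purine, transversion)
position 5: A→G (purine→purine, transition)
position 6: C→U (pyrimidine→pyrimidine, transition)
position 7: A→G (purine→purine, transition)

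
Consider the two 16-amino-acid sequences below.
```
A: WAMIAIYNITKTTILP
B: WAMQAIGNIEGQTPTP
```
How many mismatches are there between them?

7

Mismatches (1-based): position 4: I→Q; position 7: Y→G; position 10: T→E; position 11: K→G; position 12: T→Q; position 14: I→P; position 15: L→T.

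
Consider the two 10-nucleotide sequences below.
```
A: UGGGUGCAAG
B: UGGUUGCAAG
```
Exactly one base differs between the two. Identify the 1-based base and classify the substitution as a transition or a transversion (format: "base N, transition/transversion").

base 4, transversion

Base 4 changes G→U. G is a purine and U is a pyrimidine, so this is a transversion.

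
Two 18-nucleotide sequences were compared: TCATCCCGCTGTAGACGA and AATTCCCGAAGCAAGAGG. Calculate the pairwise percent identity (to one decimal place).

10 positions differ (1, 2, 3, 9, 10, 12, 14, 15, 16, 18), so 8 of 18 match: 8/18 = 44.44%.

44.4%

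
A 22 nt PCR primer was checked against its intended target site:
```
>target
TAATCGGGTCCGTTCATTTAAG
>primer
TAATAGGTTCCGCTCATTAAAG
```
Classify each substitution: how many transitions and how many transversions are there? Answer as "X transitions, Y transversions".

Mismatches (1-based):
base 5: C→A (pyrimidine→purine, transversion)
base 8: G→T (purine→pyrimidine, transversion)
base 13: T→C (pyrimidine→pyrimidine, transition)
base 19: T→A (pyrimidine→purine, transversion)

1 transition, 3 transversions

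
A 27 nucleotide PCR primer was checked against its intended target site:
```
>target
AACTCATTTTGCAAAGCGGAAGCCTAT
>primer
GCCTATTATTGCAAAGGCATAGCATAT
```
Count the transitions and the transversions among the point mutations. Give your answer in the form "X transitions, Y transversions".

2 transitions, 8 transversions

Mismatches (1-based):
position 1: A→G (purine→purine, transition)
position 2: A→C (purine→pyrimidine, transversion)
position 5: C→A (pyrimidine→purine, transversion)
position 6: A→T (purine→pyrimidine, transversion)
position 8: T→A (pyrimidine→purine, transversion)
position 17: C→G (pyrimidine→purine, transversion)
position 18: G→C (purine→pyrimidine, transversion)
position 19: G→A (purine→purine, transition)
position 20: A→T (purine→pyrimidine, transversion)
position 24: C→A (pyrimidine→purine, transversion)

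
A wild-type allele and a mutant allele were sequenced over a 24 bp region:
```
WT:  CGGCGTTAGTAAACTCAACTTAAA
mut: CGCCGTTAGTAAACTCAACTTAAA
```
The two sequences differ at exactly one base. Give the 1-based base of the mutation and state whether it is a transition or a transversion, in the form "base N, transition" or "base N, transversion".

base 3, transversion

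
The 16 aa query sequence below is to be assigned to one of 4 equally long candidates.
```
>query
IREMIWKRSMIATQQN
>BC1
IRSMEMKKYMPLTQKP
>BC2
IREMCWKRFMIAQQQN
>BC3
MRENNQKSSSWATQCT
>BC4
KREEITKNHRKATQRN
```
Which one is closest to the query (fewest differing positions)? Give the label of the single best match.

Hamming distances to query — BC1: 9; BC2: 3; BC3: 9; BC4: 8.
Smallest is BC2 with 3 mismatches.

BC2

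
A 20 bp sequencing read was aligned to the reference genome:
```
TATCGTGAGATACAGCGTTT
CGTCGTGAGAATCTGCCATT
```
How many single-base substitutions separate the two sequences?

Comparing position by position, 7 sites differ: 1 (T/C), 2 (A/G), 11 (T/A), 12 (A/T), 14 (A/T), 17 (G/C), 18 (T/A).

7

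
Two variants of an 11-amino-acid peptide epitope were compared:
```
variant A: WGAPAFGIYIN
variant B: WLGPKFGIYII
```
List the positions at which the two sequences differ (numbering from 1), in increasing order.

2, 3, 5, 11

Differences at position 2 (G→L), position 3 (A→G), position 5 (A→K), position 11 (N→I).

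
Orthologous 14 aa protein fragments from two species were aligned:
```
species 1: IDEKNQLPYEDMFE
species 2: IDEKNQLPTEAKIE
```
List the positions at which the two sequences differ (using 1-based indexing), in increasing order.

Scanning 1-based: 9: Y/T; 11: D/A; 12: M/K; 13: F/I.

9, 11, 12, 13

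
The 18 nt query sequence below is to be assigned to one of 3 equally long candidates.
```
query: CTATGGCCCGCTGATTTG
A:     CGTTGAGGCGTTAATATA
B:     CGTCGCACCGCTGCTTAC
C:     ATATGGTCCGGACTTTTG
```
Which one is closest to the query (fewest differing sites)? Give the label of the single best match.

C

Hamming distances to query — A: 9; B: 8; C: 6.
Smallest is C with 6 mismatches.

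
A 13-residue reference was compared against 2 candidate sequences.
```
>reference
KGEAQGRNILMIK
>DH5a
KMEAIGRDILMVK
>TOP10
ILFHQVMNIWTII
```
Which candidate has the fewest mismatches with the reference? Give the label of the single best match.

DH5a

DH5a differs at 4 positions; TOP10 differs at 9 positions. The closest is DH5a.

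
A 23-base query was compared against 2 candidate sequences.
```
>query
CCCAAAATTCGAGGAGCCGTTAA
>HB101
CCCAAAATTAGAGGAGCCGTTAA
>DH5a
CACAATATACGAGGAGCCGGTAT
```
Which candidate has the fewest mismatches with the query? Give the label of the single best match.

HB101 differs at 1 site; DH5a differs at 5 sites. The closest is HB101.

HB101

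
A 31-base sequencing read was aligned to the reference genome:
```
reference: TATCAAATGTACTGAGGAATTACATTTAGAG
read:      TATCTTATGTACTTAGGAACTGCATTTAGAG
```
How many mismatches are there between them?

5

The sequences differ at positions 5, 6, 14, 20, 22 (1-based) — 5 in total.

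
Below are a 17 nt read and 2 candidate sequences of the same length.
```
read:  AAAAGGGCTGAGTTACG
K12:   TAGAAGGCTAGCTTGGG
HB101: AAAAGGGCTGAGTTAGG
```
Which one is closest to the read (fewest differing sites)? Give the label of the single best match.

Hamming distances to read — K12: 8; HB101: 1.
Smallest is HB101 with 1 mismatch.

HB101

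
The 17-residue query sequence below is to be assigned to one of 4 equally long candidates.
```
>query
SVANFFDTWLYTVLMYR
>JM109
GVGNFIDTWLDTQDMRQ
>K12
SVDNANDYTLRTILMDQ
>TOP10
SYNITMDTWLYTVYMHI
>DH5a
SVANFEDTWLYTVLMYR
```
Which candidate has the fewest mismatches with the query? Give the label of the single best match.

DH5a

JM109 differs at 8 residues; K12 differs at 9 residues; TOP10 differs at 8 residues; DH5a differs at 1 residue. The closest is DH5a.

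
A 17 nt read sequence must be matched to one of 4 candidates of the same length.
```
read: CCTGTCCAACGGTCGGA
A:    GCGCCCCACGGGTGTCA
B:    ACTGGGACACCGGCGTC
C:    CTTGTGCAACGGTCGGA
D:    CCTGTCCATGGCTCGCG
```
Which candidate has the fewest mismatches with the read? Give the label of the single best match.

C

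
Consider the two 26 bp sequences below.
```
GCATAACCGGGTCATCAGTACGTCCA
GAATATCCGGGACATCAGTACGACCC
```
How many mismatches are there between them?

Mismatches (1-based): base 2: C→A; base 6: A→T; base 12: T→A; base 23: T→A; base 26: A→C.

5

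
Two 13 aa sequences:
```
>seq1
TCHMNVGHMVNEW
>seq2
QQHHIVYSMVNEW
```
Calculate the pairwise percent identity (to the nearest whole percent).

Mismatches at positions 1, 2, 4, 5, 7, 8 (1-based): 6 of 13.
Identical positions: 7/13 = 53.85% → 54%.

54%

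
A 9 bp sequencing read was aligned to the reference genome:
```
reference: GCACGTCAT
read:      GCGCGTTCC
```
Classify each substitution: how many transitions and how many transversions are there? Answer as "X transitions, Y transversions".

3 transitions, 1 transversion

Transitions (purine↔purine or pyrimidine↔pyrimidine): 3 A→G, 7 C→T, 9 T→C.
Transversions (purine↔pyrimidine): 8 A→C.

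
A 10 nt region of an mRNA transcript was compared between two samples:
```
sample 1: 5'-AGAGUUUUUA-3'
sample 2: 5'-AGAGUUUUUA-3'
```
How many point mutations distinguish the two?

The two sequences are identical at every position.

0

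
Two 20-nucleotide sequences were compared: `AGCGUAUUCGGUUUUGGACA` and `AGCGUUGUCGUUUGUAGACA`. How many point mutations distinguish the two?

Comparing position by position, 5 bases differ: 6 (A/U), 7 (U/G), 11 (G/U), 14 (U/G), 16 (G/A).

5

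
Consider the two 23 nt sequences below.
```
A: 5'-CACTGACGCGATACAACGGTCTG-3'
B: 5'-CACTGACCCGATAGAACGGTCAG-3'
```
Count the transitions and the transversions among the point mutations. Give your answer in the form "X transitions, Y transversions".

0 transitions, 3 transversions

Mismatches (1-based):
position 8: G→C (purine→pyrimidine, transversion)
position 14: C→G (pyrimidine→purine, transversion)
position 22: T→A (pyrimidine→purine, transversion)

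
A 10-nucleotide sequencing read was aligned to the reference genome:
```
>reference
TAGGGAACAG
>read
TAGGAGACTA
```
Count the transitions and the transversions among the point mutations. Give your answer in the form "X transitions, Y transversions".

3 transitions, 1 transversion

Mismatches (1-based):
site 5: G→A (purine→purine, transition)
site 6: A→G (purine→purine, transition)
site 9: A→T (purine→pyrimidine, transversion)
site 10: G→A (purine→purine, transition)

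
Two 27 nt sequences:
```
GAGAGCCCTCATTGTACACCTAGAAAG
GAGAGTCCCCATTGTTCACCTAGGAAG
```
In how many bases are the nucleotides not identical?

Comparing position by position, 4 bases differ: 6 (C/T), 9 (T/C), 16 (A/T), 24 (A/G).

4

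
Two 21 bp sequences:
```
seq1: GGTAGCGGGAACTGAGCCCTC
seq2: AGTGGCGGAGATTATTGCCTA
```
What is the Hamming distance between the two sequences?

The sequences differ at positions 1, 4, 9, 10, 12, 14, 15, 16, 17, 21 (1-based) — 10 in total.

10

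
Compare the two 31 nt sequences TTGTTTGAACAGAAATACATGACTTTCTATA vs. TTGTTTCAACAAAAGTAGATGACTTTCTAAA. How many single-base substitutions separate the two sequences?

5

Mismatches (1-based): site 7: G→C; site 12: G→A; site 15: A→G; site 18: C→G; site 30: T→A.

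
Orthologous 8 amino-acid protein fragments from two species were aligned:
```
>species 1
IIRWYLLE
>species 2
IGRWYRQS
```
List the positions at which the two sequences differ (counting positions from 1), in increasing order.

2, 6, 7, 8

Differences at position 2 (I→G), position 6 (L→R), position 7 (L→Q), position 8 (E→S).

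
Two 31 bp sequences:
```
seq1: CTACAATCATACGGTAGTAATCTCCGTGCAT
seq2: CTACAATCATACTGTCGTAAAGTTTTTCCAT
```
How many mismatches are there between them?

Comparing position by position, 8 sites differ: 13 (G/T), 16 (A/C), 21 (T/A), 22 (C/G), 24 (C/T), 25 (C/T), 26 (G/T), 28 (G/C).

8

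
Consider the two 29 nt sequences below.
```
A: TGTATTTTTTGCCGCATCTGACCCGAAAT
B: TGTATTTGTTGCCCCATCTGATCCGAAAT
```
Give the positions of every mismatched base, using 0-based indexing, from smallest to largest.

Scanning 0-based: 7: T/G; 13: G/C; 21: C/T.

7, 13, 21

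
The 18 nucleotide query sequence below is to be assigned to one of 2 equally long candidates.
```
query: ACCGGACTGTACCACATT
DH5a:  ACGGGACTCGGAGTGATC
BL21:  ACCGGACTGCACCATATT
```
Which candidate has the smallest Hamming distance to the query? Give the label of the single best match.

BL21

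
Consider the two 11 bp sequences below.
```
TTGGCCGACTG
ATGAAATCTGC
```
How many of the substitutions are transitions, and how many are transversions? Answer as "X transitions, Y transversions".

2 transitions, 7 transversions

Transitions (purine↔purine or pyrimidine↔pyrimidine): 4 G→A, 9 C→T.
Transversions (purine↔pyrimidine): 1 T→A, 5 C→A, 6 C→A, 7 G→T, 8 A→C, 10 T→G, 11 G→C.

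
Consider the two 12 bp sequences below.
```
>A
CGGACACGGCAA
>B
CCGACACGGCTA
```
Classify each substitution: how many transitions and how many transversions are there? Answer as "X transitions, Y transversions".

Mismatches (1-based):
position 2: G→C (purine→pyrimidine, transversion)
position 11: A→T (purine→pyrimidine, transversion)

0 transitions, 2 transversions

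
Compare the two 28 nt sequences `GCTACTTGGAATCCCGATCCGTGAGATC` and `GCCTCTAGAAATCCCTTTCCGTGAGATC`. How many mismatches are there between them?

6

The sequences differ at bases 3, 4, 7, 9, 16, 17 (1-based) — 6 in total.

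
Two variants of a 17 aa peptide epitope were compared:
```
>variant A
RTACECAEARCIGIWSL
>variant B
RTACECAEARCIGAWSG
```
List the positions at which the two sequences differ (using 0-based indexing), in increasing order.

Scanning 0-based: 13: I/A; 16: L/G.

13, 16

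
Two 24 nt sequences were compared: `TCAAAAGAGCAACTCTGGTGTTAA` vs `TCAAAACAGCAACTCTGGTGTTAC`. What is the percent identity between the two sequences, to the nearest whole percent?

Mismatches at positions 7, 24 (1-based): 2 of 24.
Identical positions: 22/24 = 91.67% → 92%.

92%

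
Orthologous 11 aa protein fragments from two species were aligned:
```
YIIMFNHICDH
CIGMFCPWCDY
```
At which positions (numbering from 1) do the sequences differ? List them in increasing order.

1, 3, 6, 7, 8, 11

Scanning 1-based: 1: Y/C; 3: I/G; 6: N/C; 7: H/P; 8: I/W; 11: H/Y.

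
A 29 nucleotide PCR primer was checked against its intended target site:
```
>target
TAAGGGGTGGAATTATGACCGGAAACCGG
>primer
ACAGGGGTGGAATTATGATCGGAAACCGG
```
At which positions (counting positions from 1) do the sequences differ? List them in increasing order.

Differences at position 1 (T→A), position 2 (A→C), position 19 (C→T).

1, 2, 19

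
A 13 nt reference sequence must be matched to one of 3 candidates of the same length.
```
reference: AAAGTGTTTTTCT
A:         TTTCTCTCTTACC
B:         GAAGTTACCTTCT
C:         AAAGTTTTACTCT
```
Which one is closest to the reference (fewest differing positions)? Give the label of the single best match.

C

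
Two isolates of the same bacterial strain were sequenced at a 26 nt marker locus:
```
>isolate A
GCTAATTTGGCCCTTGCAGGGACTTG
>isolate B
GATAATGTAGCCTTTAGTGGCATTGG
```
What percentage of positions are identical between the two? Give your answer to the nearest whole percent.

62%

10 positions differ (2, 7, 9, 13, 16, 17, 18, 21, 23, 25), so 16 of 26 match: 16/26 = 61.54%.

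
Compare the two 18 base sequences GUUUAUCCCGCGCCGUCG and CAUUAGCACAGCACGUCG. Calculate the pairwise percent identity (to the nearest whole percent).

56%

Mismatches at positions 1, 2, 6, 8, 10, 11, 12, 13 (1-based): 8 of 18.
Identical positions: 10/18 = 55.56% → 56%.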